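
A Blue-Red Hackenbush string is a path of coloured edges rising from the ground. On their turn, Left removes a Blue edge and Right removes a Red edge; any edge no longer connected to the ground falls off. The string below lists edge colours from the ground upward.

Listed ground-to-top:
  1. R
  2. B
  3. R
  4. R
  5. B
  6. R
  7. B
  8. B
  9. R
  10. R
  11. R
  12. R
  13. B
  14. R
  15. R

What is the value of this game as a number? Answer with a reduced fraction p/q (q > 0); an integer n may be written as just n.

R: Left {  }, Right { 0 } -> simplest -1
RB: Left { -1 }, Right { 0 } -> simplest -1/2
RBR: Left { -1 }, Right { -1/2,0 } -> simplest -3/4
RBRR: Left { -1 }, Right { -3/4,-1/2,0 } -> simplest -7/8
RBRRB: Left { -1,-7/8 }, Right { -3/4,-1/2,0 } -> simplest -13/16
RBRRBR: Left { -1,-7/8 }, Right { -13/16,-3/4,-1/2,0 } -> simplest -27/32
RBRRBRB: Left { -1,-7/8,-27/32 }, Right { -13/16,-3/4,-1/2,0 } -> simplest -53/64
RBRRBRBB: Left { -1,-7/8,-27/32,-53/64 }, Right { -13/16,-3/4,-1/2,0 } -> simplest -105/128
RBRRBRBBR: Left { -1,-7/8,-27/32,-53/64 }, Right { -105/128,-13/16,-3/4,-1/2,0 } -> simplest -211/256
RBRRBRBBRR: Left { -1,-7/8,-27/32,-53/64 }, Right { -211/256,-105/128,-13/16,-3/4,-1/2,0 } -> simplest -423/512
RBRRBRBBRRR: Left { -1,-7/8,-27/32,-53/64 }, Right { -423/512,-211/256,-105/128,-13/16,-3/4,-1/2,0 } -> simplest -847/1024
RBRRBRBBRRRR: Left { -1,-7/8,-27/32,-53/64 }, Right { -847/1024,-423/512,-211/256,-105/128,-13/16,-3/4,-1/2,0 } -> simplest -1695/2048
RBRRBRBBRRRRB: Left { -1,-7/8,-27/32,-53/64,-1695/2048 }, Right { -847/1024,-423/512,-211/256,-105/128,-13/16,-3/4,-1/2,0 } -> simplest -3389/4096
RBRRBRBBRRRRBR: Left { -1,-7/8,-27/32,-53/64,-1695/2048 }, Right { -3389/4096,-847/1024,-423/512,-211/256,-105/128,-13/16,-3/4,-1/2,0 } -> simplest -6779/8192
RBRRBRBBRRRRBRR: Left { -1,-7/8,-27/32,-53/64,-1695/2048 }, Right { -6779/8192,-3389/4096,-847/1024,-423/512,-211/256,-105/128,-13/16,-3/4,-1/2,0 } -> simplest -13559/16384

-13559/16384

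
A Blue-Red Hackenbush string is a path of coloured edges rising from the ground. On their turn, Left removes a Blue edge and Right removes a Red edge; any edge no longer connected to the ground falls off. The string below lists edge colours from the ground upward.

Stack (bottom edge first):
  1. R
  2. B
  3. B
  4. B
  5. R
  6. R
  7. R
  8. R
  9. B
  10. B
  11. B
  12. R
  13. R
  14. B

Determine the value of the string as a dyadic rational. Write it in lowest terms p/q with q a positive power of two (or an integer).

Build G(s[:k]) for k = 1..14, string s = R B B B R R R R B B B R R B.
R: Left { none }, Right { 0 } => simplest -1
RB: Left { -1 }, Right { 0 } => simplest -1/2
RBB: Left { -1, -1/2 }, Right { 0 } => simplest -1/4
RBBB: Left { -1, -1/2, -1/4 }, Right { 0 } => simplest -1/8
RBBBR: Left { -1, -1/2, -1/4 }, Right { -1/8, 0 } => simplest -3/16
RBBBRR: Left { -1, -1/2, -1/4 }, Right { -3/16, -1/8, 0 } => simplest -7/32
RBBBRRR: Left { -1, -1/2, -1/4 }, Right { -7/32, -3/16, -1/8, 0 } => simplest -15/64
RBBBRRRR: Left { -1, -1/2, -1/4 }, Right { -15/64, -7/32, -3/16, -1/8, 0 } => simplest -31/128
RBBBRRRRB: Left { -1, -1/2, -1/4, -31/128 }, Right { -15/64, -7/32, -3/16, -1/8, 0 } => simplest -61/256
RBBBRRRRBB: Left { -1, -1/2, -1/4, -31/128, -61/256 }, Right { -15/64, -7/32, -3/16, -1/8, 0 } => simplest -121/512
RBBBRRRRBBB: Left { -1, -1/2, -1/4, -31/128, -61/256, -121/512 }, Right { -15/64, -7/32, -3/16, -1/8, 0 } => simplest -241/1024
RBBBRRRRBBBR: Left { -1, -1/2, -1/4, -31/128, -61/256, -121/512 }, Right { -241/1024, -15/64, -7/32, -3/16, -1/8, 0 } => simplest -483/2048
RBBBRRRRBBBRR: Left { -1, -1/2, -1/4, -31/128, -61/256, -121/512 }, Right { -483/2048, -241/1024, -15/64, -7/32, -3/16, -1/8, 0 } => simplest -967/4096
RBBBRRRRBBBRRB: Left { -1, -1/2, -1/4, -31/128, -61/256, -121/512, -967/4096 }, Right { -483/2048, -241/1024, -15/64, -7/32, -3/16, -1/8, 0 } => simplest -1933/8192

-1933/8192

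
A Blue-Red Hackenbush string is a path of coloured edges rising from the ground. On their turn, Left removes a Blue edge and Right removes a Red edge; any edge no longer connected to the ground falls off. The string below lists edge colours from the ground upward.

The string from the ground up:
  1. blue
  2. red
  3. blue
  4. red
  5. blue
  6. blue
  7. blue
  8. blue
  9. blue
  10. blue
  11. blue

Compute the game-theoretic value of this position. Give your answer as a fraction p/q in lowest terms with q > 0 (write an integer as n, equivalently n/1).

Build value(s[:k]) for k = 1..11, string s = blue red blue red blue blue blue blue blue blue blue.
1 of 11 · b · max L 0 · min R +∞ = 1
2 of 11 · br · max L 0 · min R 1 = 1/2
3 of 11 · brb · max L 1/2 · min R 1 = 3/4
4 of 11 · brbr · max L 1/2 · min R 3/4 = 5/8
5 of 11 · brbrb · max L 5/8 · min R 3/4 = 11/16
6 of 11 · brbrbb · max L 11/16 · min R 3/4 = 23/32
7 of 11 · brbrbbb · max L 23/32 · min R 3/4 = 47/64
8 of 11 · brbrbbbb · max L 47/64 · min R 3/4 = 95/128
9 of 11 · brbrbbbbb · max L 95/128 · min R 3/4 = 191/256
10 of 11 · brbrbbbbbb · max L 191/256 · min R 3/4 = 383/512
11 of 11 · brbrbbbbbbb · max L 383/512 · min R 3/4 = 767/1024

767/1024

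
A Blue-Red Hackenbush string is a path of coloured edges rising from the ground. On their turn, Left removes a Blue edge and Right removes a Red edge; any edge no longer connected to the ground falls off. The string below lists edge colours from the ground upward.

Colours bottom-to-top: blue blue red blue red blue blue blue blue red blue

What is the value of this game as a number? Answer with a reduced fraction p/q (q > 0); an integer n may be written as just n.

891/512

1 of 11 · b · max L 0 · min R +∞ → 1
2 of 11 · bb · max L 1 · min R +∞ → 2
3 of 11 · bbr · max L 1 · min R 2 → 3/2
4 of 11 · bbrb · max L 3/2 · min R 2 → 7/4
5 of 11 · bbrbr · max L 3/2 · min R 7/4 → 13/8
6 of 11 · bbrbrb · max L 13/8 · min R 7/4 → 27/16
7 of 11 · bbrbrbb · max L 27/16 · min R 7/4 → 55/32
8 of 11 · bbrbrbbb · max L 55/32 · min R 7/4 → 111/64
9 of 11 · bbrbrbbbb · max L 111/64 · min R 7/4 → 223/128
10 of 11 · bbrbrbbbbr · max L 111/64 · min R 223/128 → 445/256
11 of 11 · bbrbrbbbbrb · max L 445/256 · min R 223/128 → 891/512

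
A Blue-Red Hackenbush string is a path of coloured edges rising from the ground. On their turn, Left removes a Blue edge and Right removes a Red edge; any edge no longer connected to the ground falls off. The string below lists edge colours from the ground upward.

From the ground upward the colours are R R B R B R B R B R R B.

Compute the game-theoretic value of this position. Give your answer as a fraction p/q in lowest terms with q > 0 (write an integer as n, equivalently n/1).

Prefix values for R R B R B R B R B R R B via {L|R} + simplicity:
g(R) = { none | 0 } -> -1
g(RR) = { none | -1; 0 } -> -2
g(RRB) = { -2 | -1; 0 } -> -3/2
g(RRBR) = { -2 | -3/2; -1; 0 } -> -7/4
g(RRBRB) = { -2; -7/4 | -3/2; -1; 0 } -> -13/8
g(RRBRBR) = { -2; -7/4 | -13/8; -3/2; -1; 0 } -> -27/16
g(RRBRBRB) = { -2; -7/4; -27/16 | -13/8; -3/2; -1; 0 } -> -53/32
g(RRBRBRBR) = { -2; -7/4; -27/16 | -53/32; -13/8; -3/2; -1; 0 } -> -107/64
g(RRBRBRBRB) = { -2; -7/4; -27/16; -107/64 | -53/32; -13/8; -3/2; -1; 0 } -> -213/128
g(RRBRBRBRBR) = { -2; -7/4; -27/16; -107/64 | -213/128; -53/32; -13/8; -3/2; -1; 0 } -> -427/256
g(RRBRBRBRBRR) = { -2; -7/4; -27/16; -107/64 | -427/256; -213/128; -53/32; -13/8; -3/2; -1; 0 } -> -855/512
g(RRBRBRBRBRRB) = { -2; -7/4; -27/16; -107/64; -855/512 | -427/256; -213/128; -53/32; -13/8; -3/2; -1; 0 } -> -1709/1024

-1709/1024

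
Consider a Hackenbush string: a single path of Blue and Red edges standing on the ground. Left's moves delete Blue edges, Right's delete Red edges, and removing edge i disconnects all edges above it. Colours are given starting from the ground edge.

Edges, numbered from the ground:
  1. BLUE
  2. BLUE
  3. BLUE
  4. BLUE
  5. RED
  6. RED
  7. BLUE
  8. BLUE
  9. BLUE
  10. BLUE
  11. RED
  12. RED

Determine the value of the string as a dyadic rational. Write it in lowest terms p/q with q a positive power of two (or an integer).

889/256

Prefix values for BLUE BLUE BLUE BLUE RED RED BLUE BLUE BLUE BLUE RED RED via {L|R} + simplicity:
value(B) = { 0 |  } -> 1
value(BB) = { 0, 1 |  } -> 2
value(BBB) = { 0, 1, 2 |  } -> 3
value(BBBB) = { 0, 1, 2, 3 |  } -> 4
value(BBBBR) = { 0, 1, 2, 3 | 4 } -> 7/2
value(BBBBRR) = { 0, 1, 2, 3 | 7/2, 4 } -> 13/4
value(BBBBRRB) = { 0, 1, 2, 3, 13/4 | 7/2, 4 } -> 27/8
value(BBBBRRBB) = { 0, 1, 2, 3, 13/4, 27/8 | 7/2, 4 } -> 55/16
value(BBBBRRBBB) = { 0, 1, 2, 3, 13/4, 27/8, 55/16 | 7/2, 4 } -> 111/32
value(BBBBRRBBBB) = { 0, 1, 2, 3, 13/4, 27/8, 55/16, 111/32 | 7/2, 4 } -> 223/64
value(BBBBRRBBBBR) = { 0, 1, 2, 3, 13/4, 27/8, 55/16, 111/32 | 223/64, 7/2, 4 } -> 445/128
value(BBBBRRBBBBRR) = { 0, 1, 2, 3, 13/4, 27/8, 55/16, 111/32 | 445/128, 223/64, 7/2, 4 } -> 889/256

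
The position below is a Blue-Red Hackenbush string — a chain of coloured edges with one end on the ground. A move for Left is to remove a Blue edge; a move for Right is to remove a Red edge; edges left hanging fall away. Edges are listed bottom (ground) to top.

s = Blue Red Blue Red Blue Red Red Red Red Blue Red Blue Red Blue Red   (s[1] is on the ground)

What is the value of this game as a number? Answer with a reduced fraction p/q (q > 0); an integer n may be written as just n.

1 of 15 · B · max L 0 · min R +∞ = 1
2 of 15 · BR · max L 0 · min R 1 = 1/2
3 of 15 · BRB · max L 1/2 · min R 1 = 3/4
4 of 15 · BRBR · max L 1/2 · min R 3/4 = 5/8
5 of 15 · BRBRB · max L 5/8 · min R 3/4 = 11/16
6 of 15 · BRBRBR · max L 5/8 · min R 11/16 = 21/32
7 of 15 · BRBRBRR · max L 5/8 · min R 21/32 = 41/64
8 of 15 · BRBRBRRR · max L 5/8 · min R 41/64 = 81/128
9 of 15 · BRBRBRRRR · max L 5/8 · min R 81/128 = 161/256
10 of 15 · BRBRBRRRRB · max L 161/256 · min R 81/128 = 323/512
11 of 15 · BRBRBRRRRBR · max L 161/256 · min R 323/512 = 645/1024
12 of 15 · BRBRBRRRRBRB · max L 645/1024 · min R 323/512 = 1291/2048
13 of 15 · BRBRBRRRRBRBR · max L 645/1024 · min R 1291/2048 = 2581/4096
14 of 15 · BRBRBRRRRBRBRB · max L 2581/4096 · min R 1291/2048 = 5163/8192
15 of 15 · BRBRBRRRRBRBRBR · max L 2581/4096 · min R 5163/8192 = 10325/16384

10325/16384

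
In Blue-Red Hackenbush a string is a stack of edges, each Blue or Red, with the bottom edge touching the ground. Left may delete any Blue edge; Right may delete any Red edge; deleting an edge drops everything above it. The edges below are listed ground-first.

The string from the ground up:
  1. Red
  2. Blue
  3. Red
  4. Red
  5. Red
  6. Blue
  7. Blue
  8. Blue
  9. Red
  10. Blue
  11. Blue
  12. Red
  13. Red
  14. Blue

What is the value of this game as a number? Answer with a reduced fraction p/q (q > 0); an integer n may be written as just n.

-7245/8192

1 of 14 · R · max L −∞ · min R 0 => -1
2 of 14 · RB · max L -1 · min R 0 => -1/2
3 of 14 · RBR · max L -1 · min R -1/2 => -3/4
4 of 14 · RBRR · max L -1 · min R -3/4 => -7/8
5 of 14 · RBRRR · max L -1 · min R -7/8 => -15/16
6 of 14 · RBRRRB · max L -15/16 · min R -7/8 => -29/32
7 of 14 · RBRRRBB · max L -29/32 · min R -7/8 => -57/64
8 of 14 · RBRRRBBB · max L -57/64 · min R -7/8 => -113/128
9 of 14 · RBRRRBBBR · max L -57/64 · min R -113/128 => -227/256
10 of 14 · RBRRRBBBRB · max L -227/256 · min R -113/128 => -453/512
11 of 14 · RBRRRBBBRBB · max L -453/512 · min R -113/128 => -905/1024
12 of 14 · RBRRRBBBRBBR · max L -453/512 · min R -905/1024 => -1811/2048
13 of 14 · RBRRRBBBRBBRR · max L -453/512 · min R -1811/2048 => -3623/4096
14 of 14 · RBRRRBBBRBBRRB · max L -3623/4096 · min R -1811/2048 => -7245/8192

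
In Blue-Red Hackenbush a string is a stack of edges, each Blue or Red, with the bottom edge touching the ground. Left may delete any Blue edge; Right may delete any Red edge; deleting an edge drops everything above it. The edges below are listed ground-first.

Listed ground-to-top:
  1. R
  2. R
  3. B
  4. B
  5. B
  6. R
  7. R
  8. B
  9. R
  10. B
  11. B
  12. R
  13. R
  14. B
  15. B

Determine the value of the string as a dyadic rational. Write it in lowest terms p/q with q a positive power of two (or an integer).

1 of 15 · R · max L −∞ · min R 0 -> -1
2 of 15 · RR · max L −∞ · min R -1 -> -2
3 of 15 · RRB · max L -2 · min R -1 -> -3/2
4 of 15 · RRBB · max L -3/2 · min R -1 -> -5/4
5 of 15 · RRBBB · max L -5/4 · min R -1 -> -9/8
6 of 15 · RRBBBR · max L -5/4 · min R -9/8 -> -19/16
7 of 15 · RRBBBRR · max L -5/4 · min R -19/16 -> -39/32
8 of 15 · RRBBBRRB · max L -39/32 · min R -19/16 -> -77/64
9 of 15 · RRBBBRRBR · max L -39/32 · min R -77/64 -> -155/128
10 of 15 · RRBBBRRBRB · max L -155/128 · min R -77/64 -> -309/256
11 of 15 · RRBBBRRBRBB · max L -309/256 · min R -77/64 -> -617/512
12 of 15 · RRBBBRRBRBBR · max L -309/256 · min R -617/512 -> -1235/1024
13 of 15 · RRBBBRRBRBBRR · max L -309/256 · min R -1235/1024 -> -2471/2048
14 of 15 · RRBBBRRBRBBRRB · max L -2471/2048 · min R -1235/1024 -> -4941/4096
15 of 15 · RRBBBRRBRBBRRBB · max L -4941/4096 · min R -1235/1024 -> -9881/8192

-9881/8192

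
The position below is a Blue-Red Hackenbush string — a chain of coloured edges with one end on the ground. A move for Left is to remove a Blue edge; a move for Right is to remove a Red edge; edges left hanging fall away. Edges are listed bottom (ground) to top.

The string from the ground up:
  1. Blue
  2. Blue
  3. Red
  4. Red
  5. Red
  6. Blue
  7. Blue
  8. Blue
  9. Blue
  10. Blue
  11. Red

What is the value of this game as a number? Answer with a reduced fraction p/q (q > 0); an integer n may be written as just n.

Prefix values for Blue Blue Red Red Red Blue Blue Blue Blue Blue Red via {L|R} + simplicity:
val_1 [B]  L=[0]  R=[]  → 1
val_2 [BB]  L=[0 1]  R=[]  → 2
val_3 [BBR]  L=[0 1]  R=[2]  → 3/2
val_4 [BBRR]  L=[0 1]  R=[3/2 2]  → 5/4
val_5 [BBRRR]  L=[0 1]  R=[5/4 3/2 2]  → 9/8
val_6 [BBRRRB]  L=[0 1 9/8]  R=[5/4 3/2 2]  → 19/16
val_7 [BBRRRBB]  L=[0 1 9/8 19/16]  R=[5/4 3/2 2]  → 39/32
val_8 [BBRRRBBB]  L=[0 1 9/8 19/16 39/32]  R=[5/4 3/2 2]  → 79/64
val_9 [BBRRRBBBB]  L=[0 1 9/8 19/16 39/32 79/64]  R=[5/4 3/2 2]  → 159/128
val_10 [BBRRRBBBBB]  L=[0 1 9/8 19/16 39/32 79/64 159/128]  R=[5/4 3/2 2]  → 319/256
val_11 [BBRRRBBBBBR]  L=[0 1 9/8 19/16 39/32 79/64 159/128]  R=[319/256 5/4 3/2 2]  → 637/512

637/512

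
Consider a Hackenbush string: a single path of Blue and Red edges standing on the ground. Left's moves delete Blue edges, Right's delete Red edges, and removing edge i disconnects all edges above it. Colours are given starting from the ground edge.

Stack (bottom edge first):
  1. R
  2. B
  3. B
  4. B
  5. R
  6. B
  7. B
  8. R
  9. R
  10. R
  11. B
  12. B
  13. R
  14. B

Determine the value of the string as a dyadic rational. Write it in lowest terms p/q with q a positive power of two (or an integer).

-1253/8192

Build G(s[:k]) for k = 1..14, string s = R B B B R B B R R R B B R B.
R: Left { none }, Right { 0 } -> simplest -1
RB: Left { -1 }, Right { 0 } -> simplest -1/2
RBB: Left { -1 -1/2 }, Right { 0 } -> simplest -1/4
RBBB: Left { -1 -1/2 -1/4 }, Right { 0 } -> simplest -1/8
RBBBR: Left { -1 -1/2 -1/4 }, Right { -1/8 0 } -> simplest -3/16
RBBBRB: Left { -1 -1/2 -1/4 -3/16 }, Right { -1/8 0 } -> simplest -5/32
RBBBRBB: Left { -1 -1/2 -1/4 -3/16 -5/32 }, Right { -1/8 0 } -> simplest -9/64
RBBBRBBR: Left { -1 -1/2 -1/4 -3/16 -5/32 }, Right { -9/64 -1/8 0 } -> simplest -19/128
RBBBRBBRR: Left { -1 -1/2 -1/4 -3/16 -5/32 }, Right { -19/128 -9/64 -1/8 0 } -> simplest -39/256
RBBBRBBRRR: Left { -1 -1/2 -1/4 -3/16 -5/32 }, Right { -39/256 -19/128 -9/64 -1/8 0 } -> simplest -79/512
RBBBRBBRRRB: Left { -1 -1/2 -1/4 -3/16 -5/32 -79/512 }, Right { -39/256 -19/128 -9/64 -1/8 0 } -> simplest -157/1024
RBBBRBBRRRBB: Left { -1 -1/2 -1/4 -3/16 -5/32 -79/512 -157/1024 }, Right { -39/256 -19/128 -9/64 -1/8 0 } -> simplest -313/2048
RBBBRBBRRRBBR: Left { -1 -1/2 -1/4 -3/16 -5/32 -79/512 -157/1024 }, Right { -313/2048 -39/256 -19/128 -9/64 -1/8 0 } -> simplest -627/4096
RBBBRBBRRRBBRB: Left { -1 -1/2 -1/4 -3/16 -5/32 -79/512 -157/1024 -627/4096 }, Right { -313/2048 -39/256 -19/128 -9/64 -1/8 0 } -> simplest -1253/8192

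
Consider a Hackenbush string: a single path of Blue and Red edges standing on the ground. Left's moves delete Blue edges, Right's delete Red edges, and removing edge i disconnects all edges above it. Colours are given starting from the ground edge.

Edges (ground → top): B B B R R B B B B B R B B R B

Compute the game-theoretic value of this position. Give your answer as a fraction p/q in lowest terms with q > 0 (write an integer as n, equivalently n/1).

10203/4096

Recurse on prefixes of the 15-edge string B B B R R B B B B B R B B R B:
step 1: add B to get B; options L={ 0 } R={ (no moves) } gives 1
step 2: add B to get BB; options L={ 0 1 } R={ (no moves) } gives 2
step 3: add B to get BBB; options L={ 0 1 2 } R={ (no moves) } gives 3
step 4: add R to get BBBR; options L={ 0 1 2 } R={ 3 } gives 5/2
step 5: add R to get BBBRR; options L={ 0 1 2 } R={ 5/2 3 } gives 9/4
step 6: add B to get BBBRRB; options L={ 0 1 2 9/4 } R={ 5/2 3 } gives 19/8
step 7: add B to get BBBRRBB; options L={ 0 1 2 9/4 19/8 } R={ 5/2 3 } gives 39/16
step 8: add B to get BBBRRBBB; options L={ 0 1 2 9/4 19/8 39/16 } R={ 5/2 3 } gives 79/32
step 9: add B to get BBBRRBBBB; options L={ 0 1 2 9/4 19/8 39/16 79/32 } R={ 5/2 3 } gives 159/64
step 10: add B to get BBBRRBBBBB; options L={ 0 1 2 9/4 19/8 39/16 79/32 159/64 } R={ 5/2 3 } gives 319/128
step 11: add R to get BBBRRBBBBBR; options L={ 0 1 2 9/4 19/8 39/16 79/32 159/64 } R={ 319/128 5/2 3 } gives 637/256
step 12: add B to get BBBRRBBBBBRB; options L={ 0 1 2 9/4 19/8 39/16 79/32 159/64 637/256 } R={ 319/128 5/2 3 } gives 1275/512
step 13: add B to get BBBRRBBBBBRBB; options L={ 0 1 2 9/4 19/8 39/16 79/32 159/64 637/256 1275/512 } R={ 319/128 5/2 3 } gives 2551/1024
step 14: add R to get BBBRRBBBBBRBBR; options L={ 0 1 2 9/4 19/8 39/16 79/32 159/64 637/256 1275/512 } R={ 2551/1024 319/128 5/2 3 } gives 5101/2048
step 15: add B to get BBBRRBBBBBRBBRB; options L={ 0 1 2 9/4 19/8 39/16 79/32 159/64 637/256 1275/512 5101/2048 } R={ 2551/1024 319/128 5/2 3 } gives 10203/4096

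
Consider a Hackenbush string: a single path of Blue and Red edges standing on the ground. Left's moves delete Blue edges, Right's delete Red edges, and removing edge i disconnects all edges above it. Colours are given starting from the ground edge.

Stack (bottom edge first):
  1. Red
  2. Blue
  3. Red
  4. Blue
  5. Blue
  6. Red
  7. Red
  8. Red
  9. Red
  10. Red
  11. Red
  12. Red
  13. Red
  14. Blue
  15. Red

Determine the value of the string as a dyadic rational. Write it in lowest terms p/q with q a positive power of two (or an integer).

edge 1 of 15 (Red): {  | 0 } gives -1
edge 2 of 15 (Blue): { -1 | 0 } gives -1/2
edge 3 of 15 (Red): { -1 | -1/2,0 } gives -3/4
edge 4 of 15 (Blue): { -1,-3/4 | -1/2,0 } gives -5/8
edge 5 of 15 (Blue): { -1,-3/4,-5/8 | -1/2,0 } gives -9/16
edge 6 of 15 (Red): { -1,-3/4,-5/8 | -9/16,-1/2,0 } gives -19/32
edge 7 of 15 (Red): { -1,-3/4,-5/8 | -19/32,-9/16,-1/2,0 } gives -39/64
edge 8 of 15 (Red): { -1,-3/4,-5/8 | -39/64,-19/32,-9/16,-1/2,0 } gives -79/128
edge 9 of 15 (Red): { -1,-3/4,-5/8 | -79/128,-39/64,-19/32,-9/16,-1/2,0 } gives -159/256
edge 10 of 15 (Red): { -1,-3/4,-5/8 | -159/256,-79/128,-39/64,-19/32,-9/16,-1/2,0 } gives -319/512
edge 11 of 15 (Red): { -1,-3/4,-5/8 | -319/512,-159/256,-79/128,-39/64,-19/32,-9/16,-1/2,0 } gives -639/1024
edge 12 of 15 (Red): { -1,-3/4,-5/8 | -639/1024,-319/512,-159/256,-79/128,-39/64,-19/32,-9/16,-1/2,0 } gives -1279/2048
edge 13 of 15 (Red): { -1,-3/4,-5/8 | -1279/2048,-639/1024,-319/512,-159/256,-79/128,-39/64,-19/32,-9/16,-1/2,0 } gives -2559/4096
edge 14 of 15 (Blue): { -1,-3/4,-5/8,-2559/4096 | -1279/2048,-639/1024,-319/512,-159/256,-79/128,-39/64,-19/32,-9/16,-1/2,0 } gives -5117/8192
edge 15 of 15 (Red): { -1,-3/4,-5/8,-2559/4096 | -5117/8192,-1279/2048,-639/1024,-319/512,-159/256,-79/128,-39/64,-19/32,-9/16,-1/2,0 } gives -10235/16384

-10235/16384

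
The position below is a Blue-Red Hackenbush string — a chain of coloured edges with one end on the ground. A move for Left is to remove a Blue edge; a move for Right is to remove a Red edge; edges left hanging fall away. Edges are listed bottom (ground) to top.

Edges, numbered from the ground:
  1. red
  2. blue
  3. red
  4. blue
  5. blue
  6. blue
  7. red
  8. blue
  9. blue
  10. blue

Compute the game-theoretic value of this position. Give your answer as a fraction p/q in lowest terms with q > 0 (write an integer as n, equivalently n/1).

Prefix values for red blue red blue blue blue red blue blue blue via {L|R} + simplicity:
edge 1 of 10 (red): { ∅ | 0 } → -1
edge 2 of 10 (blue): { -1 | 0 } → -1/2
edge 3 of 10 (red): { -1 | -1/2, 0 } → -3/4
edge 4 of 10 (blue): { -1, -3/4 | -1/2, 0 } → -5/8
edge 5 of 10 (blue): { -1, -3/4, -5/8 | -1/2, 0 } → -9/16
edge 6 of 10 (blue): { -1, -3/4, -5/8, -9/16 | -1/2, 0 } → -17/32
edge 7 of 10 (red): { -1, -3/4, -5/8, -9/16 | -17/32, -1/2, 0 } → -35/64
edge 8 of 10 (blue): { -1, -3/4, -5/8, -9/16, -35/64 | -17/32, -1/2, 0 } → -69/128
edge 9 of 10 (blue): { -1, -3/4, -5/8, -9/16, -35/64, -69/128 | -17/32, -1/2, 0 } → -137/256
edge 10 of 10 (blue): { -1, -3/4, -5/8, -9/16, -35/64, -69/128, -137/256 | -17/32, -1/2, 0 } → -273/512

-273/512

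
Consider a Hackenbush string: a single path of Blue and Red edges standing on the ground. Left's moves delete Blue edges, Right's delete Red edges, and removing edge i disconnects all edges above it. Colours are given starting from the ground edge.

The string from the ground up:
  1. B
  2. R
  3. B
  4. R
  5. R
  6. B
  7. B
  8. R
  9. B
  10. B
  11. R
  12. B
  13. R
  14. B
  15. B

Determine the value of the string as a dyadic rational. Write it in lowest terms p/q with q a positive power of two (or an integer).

9943/16384

Recurse on prefixes of the 15-edge string B R B R R B B R B B R B R B B:
1 of 15 · B · max L 0 · min R +∞ -> 1
2 of 15 · BR · max L 0 · min R 1 -> 1/2
3 of 15 · BRB · max L 1/2 · min R 1 -> 3/4
4 of 15 · BRBR · max L 1/2 · min R 3/4 -> 5/8
5 of 15 · BRBRR · max L 1/2 · min R 5/8 -> 9/16
6 of 15 · BRBRRB · max L 9/16 · min R 5/8 -> 19/32
7 of 15 · BRBRRBB · max L 19/32 · min R 5/8 -> 39/64
8 of 15 · BRBRRBBR · max L 19/32 · min R 39/64 -> 77/128
9 of 15 · BRBRRBBRB · max L 77/128 · min R 39/64 -> 155/256
10 of 15 · BRBRRBBRBB · max L 155/256 · min R 39/64 -> 311/512
11 of 15 · BRBRRBBRBBR · max L 155/256 · min R 311/512 -> 621/1024
12 of 15 · BRBRRBBRBBRB · max L 621/1024 · min R 311/512 -> 1243/2048
13 of 15 · BRBRRBBRBBRBR · max L 621/1024 · min R 1243/2048 -> 2485/4096
14 of 15 · BRBRRBBRBBRBRB · max L 2485/4096 · min R 1243/2048 -> 4971/8192
15 of 15 · BRBRRBBRBBRBRBB · max L 4971/8192 · min R 1243/2048 -> 9943/16384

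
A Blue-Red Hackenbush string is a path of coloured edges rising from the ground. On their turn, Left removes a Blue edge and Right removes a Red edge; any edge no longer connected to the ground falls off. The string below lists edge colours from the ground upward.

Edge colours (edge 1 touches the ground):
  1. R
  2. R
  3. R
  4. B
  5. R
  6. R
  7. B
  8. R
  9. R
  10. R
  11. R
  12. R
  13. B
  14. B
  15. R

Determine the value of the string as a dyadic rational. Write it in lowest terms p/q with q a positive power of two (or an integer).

-11763/4096

Recurse on prefixes of the 15-edge string R R R B R R B R R R R R B B R:
val(R) = { (no moves) | 0 } — -1
val(RR) = { (no moves) | -1; 0 } — -2
val(RRR) = { (no moves) | -2; -1; 0 } — -3
val(RRRB) = { -3 | -2; -1; 0 } — -5/2
val(RRRBR) = { -3 | -5/2; -2; -1; 0 } — -11/4
val(RRRBRR) = { -3 | -11/4; -5/2; -2; -1; 0 } — -23/8
val(RRRBRRB) = { -3; -23/8 | -11/4; -5/2; -2; -1; 0 } — -45/16
val(RRRBRRBR) = { -3; -23/8 | -45/16; -11/4; -5/2; -2; -1; 0 } — -91/32
val(RRRBRRBRR) = { -3; -23/8 | -91/32; -45/16; -11/4; -5/2; -2; -1; 0 } — -183/64
val(RRRBRRBRRR) = { -3; -23/8 | -183/64; -91/32; -45/16; -11/4; -5/2; -2; -1; 0 } — -367/128
val(RRRBRRBRRRR) = { -3; -23/8 | -367/128; -183/64; -91/32; -45/16; -11/4; -5/2; -2; -1; 0 } — -735/256
val(RRRBRRBRRRRR) = { -3; -23/8 | -735/256; -367/128; -183/64; -91/32; -45/16; -11/4; -5/2; -2; -1; 0 } — -1471/512
val(RRRBRRBRRRRRB) = { -3; -23/8; -1471/512 | -735/256; -367/128; -183/64; -91/32; -45/16; -11/4; -5/2; -2; -1; 0 } — -2941/1024
val(RRRBRRBRRRRRBB) = { -3; -23/8; -1471/512; -2941/1024 | -735/256; -367/128; -183/64; -91/32; -45/16; -11/4; -5/2; -2; -1; 0 } — -5881/2048
val(RRRBRRBRRRRRBBR) = { -3; -23/8; -1471/512; -2941/1024 | -5881/2048; -735/256; -367/128; -183/64; -91/32; -45/16; -11/4; -5/2; -2; -1; 0 } — -11763/4096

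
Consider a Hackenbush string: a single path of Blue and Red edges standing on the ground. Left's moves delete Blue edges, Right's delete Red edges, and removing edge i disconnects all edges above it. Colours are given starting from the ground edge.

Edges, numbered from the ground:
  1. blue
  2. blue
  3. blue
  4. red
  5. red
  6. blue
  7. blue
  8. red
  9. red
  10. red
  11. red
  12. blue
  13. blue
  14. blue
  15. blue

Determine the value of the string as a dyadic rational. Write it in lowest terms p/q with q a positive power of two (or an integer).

v(b) = { 0 | ∅ } -> 1
v(bb) = { 0,1 | ∅ } -> 2
v(bbb) = { 0,1,2 | ∅ } -> 3
v(bbbr) = { 0,1,2 | 3 } -> 5/2
v(bbbrr) = { 0,1,2 | 5/2,3 } -> 9/4
v(bbbrrb) = { 0,1,2,9/4 | 5/2,3 } -> 19/8
v(bbbrrbb) = { 0,1,2,9/4,19/8 | 5/2,3 } -> 39/16
v(bbbrrbbr) = { 0,1,2,9/4,19/8 | 39/16,5/2,3 } -> 77/32
v(bbbrrbbrr) = { 0,1,2,9/4,19/8 | 77/32,39/16,5/2,3 } -> 153/64
v(bbbrrbbrrr) = { 0,1,2,9/4,19/8 | 153/64,77/32,39/16,5/2,3 } -> 305/128
v(bbbrrbbrrrr) = { 0,1,2,9/4,19/8 | 305/128,153/64,77/32,39/16,5/2,3 } -> 609/256
v(bbbrrbbrrrrb) = { 0,1,2,9/4,19/8,609/256 | 305/128,153/64,77/32,39/16,5/2,3 } -> 1219/512
v(bbbrrbbrrrrbb) = { 0,1,2,9/4,19/8,609/256,1219/512 | 305/128,153/64,77/32,39/16,5/2,3 } -> 2439/1024
v(bbbrrbbrrrrbbb) = { 0,1,2,9/4,19/8,609/256,1219/512,2439/1024 | 305/128,153/64,77/32,39/16,5/2,3 } -> 4879/2048
v(bbbrrbbrrrrbbbb) = { 0,1,2,9/4,19/8,609/256,1219/512,2439/1024,4879/2048 | 305/128,153/64,77/32,39/16,5/2,3 } -> 9759/4096

9759/4096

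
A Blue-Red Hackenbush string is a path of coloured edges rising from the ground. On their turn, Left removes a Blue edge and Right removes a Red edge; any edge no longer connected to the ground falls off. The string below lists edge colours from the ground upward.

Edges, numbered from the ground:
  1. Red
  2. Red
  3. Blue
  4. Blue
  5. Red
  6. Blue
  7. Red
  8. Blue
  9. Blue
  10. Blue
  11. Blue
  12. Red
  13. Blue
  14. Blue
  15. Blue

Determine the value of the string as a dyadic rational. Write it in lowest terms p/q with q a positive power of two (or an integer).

Build value(s[:k]) for k = 1..15, string s = Red Red Blue Blue Red Blue Red Blue Blue Blue Blue Red Blue Blue Blue.
value_1 [R]  L=[]  R=[0]  gives -1
value_2 [RR]  L=[]  R=[-1; 0]  gives -2
value_3 [RRB]  L=[-2]  R=[-1; 0]  gives -3/2
value_4 [RRBB]  L=[-2; -3/2]  R=[-1; 0]  gives -5/4
value_5 [RRBBR]  L=[-2; -3/2]  R=[-5/4; -1; 0]  gives -11/8
value_6 [RRBBRB]  L=[-2; -3/2; -11/8]  R=[-5/4; -1; 0]  gives -21/16
value_7 [RRBBRBR]  L=[-2; -3/2; -11/8]  R=[-21/16; -5/4; -1; 0]  gives -43/32
value_8 [RRBBRBRB]  L=[-2; -3/2; -11/8; -43/32]  R=[-21/16; -5/4; -1; 0]  gives -85/64
value_9 [RRBBRBRBB]  L=[-2; -3/2; -11/8; -43/32; -85/64]  R=[-21/16; -5/4; -1; 0]  gives -169/128
value_10 [RRBBRBRBBB]  L=[-2; -3/2; -11/8; -43/32; -85/64; -169/128]  R=[-21/16; -5/4; -1; 0]  gives -337/256
value_11 [RRBBRBRBBBB]  L=[-2; -3/2; -11/8; -43/32; -85/64; -169/128; -337/256]  R=[-21/16; -5/4; -1; 0]  gives -673/512
value_12 [RRBBRBRBBBBR]  L=[-2; -3/2; -11/8; -43/32; -85/64; -169/128; -337/256]  R=[-673/512; -21/16; -5/4; -1; 0]  gives -1347/1024
value_13 [RRBBRBRBBBBRB]  L=[-2; -3/2; -11/8; -43/32; -85/64; -169/128; -337/256; -1347/1024]  R=[-673/512; -21/16; -5/4; -1; 0]  gives -2693/2048
value_14 [RRBBRBRBBBBRBB]  L=[-2; -3/2; -11/8; -43/32; -85/64; -169/128; -337/256; -1347/1024; -2693/2048]  R=[-673/512; -21/16; -5/4; -1; 0]  gives -5385/4096
value_15 [RRBBRBRBBBBRBBB]  L=[-2; -3/2; -11/8; -43/32; -85/64; -169/128; -337/256; -1347/1024; -2693/2048; -5385/4096]  R=[-673/512; -21/16; -5/4; -1; 0]  gives -10769/8192

-10769/8192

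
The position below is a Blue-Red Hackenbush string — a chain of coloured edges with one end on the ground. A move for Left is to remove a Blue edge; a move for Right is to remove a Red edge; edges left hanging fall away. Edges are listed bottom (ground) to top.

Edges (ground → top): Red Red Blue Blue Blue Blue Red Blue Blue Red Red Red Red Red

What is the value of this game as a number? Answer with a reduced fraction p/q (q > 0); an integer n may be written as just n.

-4415/4096

R: Left { · }, Right { 0 } → simplest -1
RR: Left { · }, Right { -1 0 } → simplest -2
RRB: Left { -2 }, Right { -1 0 } → simplest -3/2
RRBB: Left { -2 -3/2 }, Right { -1 0 } → simplest -5/4
RRBBB: Left { -2 -3/2 -5/4 }, Right { -1 0 } → simplest -9/8
RRBBBB: Left { -2 -3/2 -5/4 -9/8 }, Right { -1 0 } → simplest -17/16
RRBBBBR: Left { -2 -3/2 -5/4 -9/8 }, Right { -17/16 -1 0 } → simplest -35/32
RRBBBBRB: Left { -2 -3/2 -5/4 -9/8 -35/32 }, Right { -17/16 -1 0 } → simplest -69/64
RRBBBBRBB: Left { -2 -3/2 -5/4 -9/8 -35/32 -69/64 }, Right { -17/16 -1 0 } → simplest -137/128
RRBBBBRBBR: Left { -2 -3/2 -5/4 -9/8 -35/32 -69/64 }, Right { -137/128 -17/16 -1 0 } → simplest -275/256
RRBBBBRBBRR: Left { -2 -3/2 -5/4 -9/8 -35/32 -69/64 }, Right { -275/256 -137/128 -17/16 -1 0 } → simplest -551/512
RRBBBBRBBRRR: Left { -2 -3/2 -5/4 -9/8 -35/32 -69/64 }, Right { -551/512 -275/256 -137/128 -17/16 -1 0 } → simplest -1103/1024
RRBBBBRBBRRRR: Left { -2 -3/2 -5/4 -9/8 -35/32 -69/64 }, Right { -1103/1024 -551/512 -275/256 -137/128 -17/16 -1 0 } → simplest -2207/2048
RRBBBBRBBRRRRR: Left { -2 -3/2 -5/4 -9/8 -35/32 -69/64 }, Right { -2207/2048 -1103/1024 -551/512 -275/256 -137/128 -17/16 -1 0 } → simplest -4415/4096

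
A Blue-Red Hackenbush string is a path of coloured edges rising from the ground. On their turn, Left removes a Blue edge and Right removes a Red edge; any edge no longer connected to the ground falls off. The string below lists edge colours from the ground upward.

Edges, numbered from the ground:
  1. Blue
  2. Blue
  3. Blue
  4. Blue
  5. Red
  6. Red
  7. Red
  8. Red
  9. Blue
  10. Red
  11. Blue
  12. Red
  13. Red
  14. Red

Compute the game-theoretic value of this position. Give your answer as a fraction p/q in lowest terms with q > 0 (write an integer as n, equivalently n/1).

value(B) = { 0 | (no moves) } → 1
value(BB) = { 0; 1 | (no moves) } → 2
value(BBB) = { 0; 1; 2 | (no moves) } → 3
value(BBBB) = { 0; 1; 2; 3 | (no moves) } → 4
value(BBBBR) = { 0; 1; 2; 3 | 4 } → 7/2
value(BBBBRR) = { 0; 1; 2; 3 | 7/2; 4 } → 13/4
value(BBBBRRR) = { 0; 1; 2; 3 | 13/4; 7/2; 4 } → 25/8
value(BBBBRRRR) = { 0; 1; 2; 3 | 25/8; 13/4; 7/2; 4 } → 49/16
value(BBBBRRRRB) = { 0; 1; 2; 3; 49/16 | 25/8; 13/4; 7/2; 4 } → 99/32
value(BBBBRRRRBR) = { 0; 1; 2; 3; 49/16 | 99/32; 25/8; 13/4; 7/2; 4 } → 197/64
value(BBBBRRRRBRB) = { 0; 1; 2; 3; 49/16; 197/64 | 99/32; 25/8; 13/4; 7/2; 4 } → 395/128
value(BBBBRRRRBRBR) = { 0; 1; 2; 3; 49/16; 197/64 | 395/128; 99/32; 25/8; 13/4; 7/2; 4 } → 789/256
value(BBBBRRRRBRBRR) = { 0; 1; 2; 3; 49/16; 197/64 | 789/256; 395/128; 99/32; 25/8; 13/4; 7/2; 4 } → 1577/512
value(BBBBRRRRBRBRRR) = { 0; 1; 2; 3; 49/16; 197/64 | 1577/512; 789/256; 395/128; 99/32; 25/8; 13/4; 7/2; 4 } → 3153/1024

3153/1024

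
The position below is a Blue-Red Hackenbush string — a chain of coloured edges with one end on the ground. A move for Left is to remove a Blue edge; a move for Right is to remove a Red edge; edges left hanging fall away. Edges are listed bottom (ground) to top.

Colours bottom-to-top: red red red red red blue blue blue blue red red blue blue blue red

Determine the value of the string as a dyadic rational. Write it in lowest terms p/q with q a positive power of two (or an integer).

-4195/1024

val(r) = { ∅ | 0 } => -1
val(rr) = { ∅ | -1; 0 } => -2
val(rrr) = { ∅ | -2; -1; 0 } => -3
val(rrrr) = { ∅ | -3; -2; -1; 0 } => -4
val(rrrrr) = { ∅ | -4; -3; -2; -1; 0 } => -5
val(rrrrrb) = { -5 | -4; -3; -2; -1; 0 } => -9/2
val(rrrrrbb) = { -5; -9/2 | -4; -3; -2; -1; 0 } => -17/4
val(rrrrrbbb) = { -5; -9/2; -17/4 | -4; -3; -2; -1; 0 } => -33/8
val(rrrrrbbbb) = { -5; -9/2; -17/4; -33/8 | -4; -3; -2; -1; 0 } => -65/16
val(rrrrrbbbbr) = { -5; -9/2; -17/4; -33/8 | -65/16; -4; -3; -2; -1; 0 } => -131/32
val(rrrrrbbbbrr) = { -5; -9/2; -17/4; -33/8 | -131/32; -65/16; -4; -3; -2; -1; 0 } => -263/64
val(rrrrrbbbbrrb) = { -5; -9/2; -17/4; -33/8; -263/64 | -131/32; -65/16; -4; -3; -2; -1; 0 } => -525/128
val(rrrrrbbbbrrbb) = { -5; -9/2; -17/4; -33/8; -263/64; -525/128 | -131/32; -65/16; -4; -3; -2; -1; 0 } => -1049/256
val(rrrrrbbbbrrbbb) = { -5; -9/2; -17/4; -33/8; -263/64; -525/128; -1049/256 | -131/32; -65/16; -4; -3; -2; -1; 0 } => -2097/512
val(rrrrrbbbbrrbbbr) = { -5; -9/2; -17/4; -33/8; -263/64; -525/128; -1049/256 | -2097/512; -131/32; -65/16; -4; -3; -2; -1; 0 } => -4195/1024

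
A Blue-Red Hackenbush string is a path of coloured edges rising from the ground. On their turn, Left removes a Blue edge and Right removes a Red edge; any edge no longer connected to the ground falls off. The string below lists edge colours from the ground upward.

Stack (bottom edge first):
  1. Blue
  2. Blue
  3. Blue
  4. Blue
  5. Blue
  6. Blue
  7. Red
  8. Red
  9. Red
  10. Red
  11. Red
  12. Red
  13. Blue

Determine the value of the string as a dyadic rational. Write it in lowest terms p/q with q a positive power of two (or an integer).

643/128

B: Left { 0 }, Right { — } gives simplest 1
BB: Left { 0 1 }, Right { — } gives simplest 2
BBB: Left { 0 1 2 }, Right { — } gives simplest 3
BBBB: Left { 0 1 2 3 }, Right { — } gives simplest 4
BBBBB: Left { 0 1 2 3 4 }, Right { — } gives simplest 5
BBBBBB: Left { 0 1 2 3 4 5 }, Right { — } gives simplest 6
BBBBBBR: Left { 0 1 2 3 4 5 }, Right { 6 } gives simplest 11/2
BBBBBBRR: Left { 0 1 2 3 4 5 }, Right { 11/2 6 } gives simplest 21/4
BBBBBBRRR: Left { 0 1 2 3 4 5 }, Right { 21/4 11/2 6 } gives simplest 41/8
BBBBBBRRRR: Left { 0 1 2 3 4 5 }, Right { 41/8 21/4 11/2 6 } gives simplest 81/16
BBBBBBRRRRR: Left { 0 1 2 3 4 5 }, Right { 81/16 41/8 21/4 11/2 6 } gives simplest 161/32
BBBBBBRRRRRR: Left { 0 1 2 3 4 5 }, Right { 161/32 81/16 41/8 21/4 11/2 6 } gives simplest 321/64
BBBBBBRRRRRRB: Left { 0 1 2 3 4 5 321/64 }, Right { 161/32 81/16 41/8 21/4 11/2 6 } gives simplest 643/128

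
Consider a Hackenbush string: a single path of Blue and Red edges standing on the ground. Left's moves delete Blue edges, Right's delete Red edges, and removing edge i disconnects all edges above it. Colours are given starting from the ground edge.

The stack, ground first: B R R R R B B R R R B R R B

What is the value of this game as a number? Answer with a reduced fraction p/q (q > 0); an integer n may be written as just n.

Prefix values for B R R R R B B R R R B R R B via {L|R} + simplicity:
edge 1 of 14 (B): { 0 | none } gives 1
edge 2 of 14 (R): { 0 | 1 } gives 1/2
edge 3 of 14 (R): { 0 | 1/2 1 } gives 1/4
edge 4 of 14 (R): { 0 | 1/4 1/2 1 } gives 1/8
edge 5 of 14 (R): { 0 | 1/8 1/4 1/2 1 } gives 1/16
edge 6 of 14 (B): { 0 1/16 | 1/8 1/4 1/2 1 } gives 3/32
edge 7 of 14 (B): { 0 1/16 3/32 | 1/8 1/4 1/2 1 } gives 7/64
edge 8 of 14 (R): { 0 1/16 3/32 | 7/64 1/8 1/4 1/2 1 } gives 13/128
edge 9 of 14 (R): { 0 1/16 3/32 | 13/128 7/64 1/8 1/4 1/2 1 } gives 25/256
edge 10 of 14 (R): { 0 1/16 3/32 | 25/256 13/128 7/64 1/8 1/4 1/2 1 } gives 49/512
edge 11 of 14 (B): { 0 1/16 3/32 49/512 | 25/256 13/128 7/64 1/8 1/4 1/2 1 } gives 99/1024
edge 12 of 14 (R): { 0 1/16 3/32 49/512 | 99/1024 25/256 13/128 7/64 1/8 1/4 1/2 1 } gives 197/2048
edge 13 of 14 (R): { 0 1/16 3/32 49/512 | 197/2048 99/1024 25/256 13/128 7/64 1/8 1/4 1/2 1 } gives 393/4096
edge 14 of 14 (B): { 0 1/16 3/32 49/512 393/4096 | 197/2048 99/1024 25/256 13/128 7/64 1/8 1/4 1/2 1 } gives 787/8192

787/8192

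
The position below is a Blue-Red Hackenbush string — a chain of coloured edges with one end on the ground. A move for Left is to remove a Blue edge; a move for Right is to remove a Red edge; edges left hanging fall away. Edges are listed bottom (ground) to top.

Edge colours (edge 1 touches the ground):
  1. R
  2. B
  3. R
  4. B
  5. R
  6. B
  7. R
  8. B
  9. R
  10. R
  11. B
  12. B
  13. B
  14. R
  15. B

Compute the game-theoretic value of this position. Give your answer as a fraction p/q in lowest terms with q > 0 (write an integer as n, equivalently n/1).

edge 1 of 15 (R): { (no moves) | 0 } ⇒ -1
edge 2 of 15 (B): { -1 | 0 } ⇒ -1/2
edge 3 of 15 (R): { -1 | -1/2; 0 } ⇒ -3/4
edge 4 of 15 (B): { -1; -3/4 | -1/2; 0 } ⇒ -5/8
edge 5 of 15 (R): { -1; -3/4 | -5/8; -1/2; 0 } ⇒ -11/16
edge 6 of 15 (B): { -1; -3/4; -11/16 | -5/8; -1/2; 0 } ⇒ -21/32
edge 7 of 15 (R): { -1; -3/4; -11/16 | -21/32; -5/8; -1/2; 0 } ⇒ -43/64
edge 8 of 15 (B): { -1; -3/4; -11/16; -43/64 | -21/32; -5/8; -1/2; 0 } ⇒ -85/128
edge 9 of 15 (R): { -1; -3/4; -11/16; -43/64 | -85/128; -21/32; -5/8; -1/2; 0 } ⇒ -171/256
edge 10 of 15 (R): { -1; -3/4; -11/16; -43/64 | -171/256; -85/128; -21/32; -5/8; -1/2; 0 } ⇒ -343/512
edge 11 of 15 (B): { -1; -3/4; -11/16; -43/64; -343/512 | -171/256; -85/128; -21/32; -5/8; -1/2; 0 } ⇒ -685/1024
edge 12 of 15 (B): { -1; -3/4; -11/16; -43/64; -343/512; -685/1024 | -171/256; -85/128; -21/32; -5/8; -1/2; 0 } ⇒ -1369/2048
edge 13 of 15 (B): { -1; -3/4; -11/16; -43/64; -343/512; -685/1024; -1369/2048 | -171/256; -85/128; -21/32; -5/8; -1/2; 0 } ⇒ -2737/4096
edge 14 of 15 (R): { -1; -3/4; -11/16; -43/64; -343/512; -685/1024; -1369/2048 | -2737/4096; -171/256; -85/128; -21/32; -5/8; -1/2; 0 } ⇒ -5475/8192
edge 15 of 15 (B): { -1; -3/4; -11/16; -43/64; -343/512; -685/1024; -1369/2048; -5475/8192 | -2737/4096; -171/256; -85/128; -21/32; -5/8; -1/2; 0 } ⇒ -10949/16384

-10949/16384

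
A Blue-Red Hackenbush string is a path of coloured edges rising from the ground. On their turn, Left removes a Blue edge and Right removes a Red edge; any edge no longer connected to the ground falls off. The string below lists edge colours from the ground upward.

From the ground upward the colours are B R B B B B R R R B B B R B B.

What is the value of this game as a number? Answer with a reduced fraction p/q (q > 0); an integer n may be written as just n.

15479/16384

value(B) = { 0 | none } => 1
value(BR) = { 0 | 1 } => 1/2
value(BRB) = { 0,1/2 | 1 } => 3/4
value(BRBB) = { 0,1/2,3/4 | 1 } => 7/8
value(BRBBB) = { 0,1/2,3/4,7/8 | 1 } => 15/16
value(BRBBBB) = { 0,1/2,3/4,7/8,15/16 | 1 } => 31/32
value(BRBBBBR) = { 0,1/2,3/4,7/8,15/16 | 31/32,1 } => 61/64
value(BRBBBBRR) = { 0,1/2,3/4,7/8,15/16 | 61/64,31/32,1 } => 121/128
value(BRBBBBRRR) = { 0,1/2,3/4,7/8,15/16 | 121/128,61/64,31/32,1 } => 241/256
value(BRBBBBRRRB) = { 0,1/2,3/4,7/8,15/16,241/256 | 121/128,61/64,31/32,1 } => 483/512
value(BRBBBBRRRBB) = { 0,1/2,3/4,7/8,15/16,241/256,483/512 | 121/128,61/64,31/32,1 } => 967/1024
value(BRBBBBRRRBBB) = { 0,1/2,3/4,7/8,15/16,241/256,483/512,967/1024 | 121/128,61/64,31/32,1 } => 1935/2048
value(BRBBBBRRRBBBR) = { 0,1/2,3/4,7/8,15/16,241/256,483/512,967/1024 | 1935/2048,121/128,61/64,31/32,1 } => 3869/4096
value(BRBBBBRRRBBBRB) = { 0,1/2,3/4,7/8,15/16,241/256,483/512,967/1024,3869/4096 | 1935/2048,121/128,61/64,31/32,1 } => 7739/8192
value(BRBBBBRRRBBBRBB) = { 0,1/2,3/4,7/8,15/16,241/256,483/512,967/1024,3869/4096,7739/8192 | 1935/2048,121/128,61/64,31/32,1 } => 15479/16384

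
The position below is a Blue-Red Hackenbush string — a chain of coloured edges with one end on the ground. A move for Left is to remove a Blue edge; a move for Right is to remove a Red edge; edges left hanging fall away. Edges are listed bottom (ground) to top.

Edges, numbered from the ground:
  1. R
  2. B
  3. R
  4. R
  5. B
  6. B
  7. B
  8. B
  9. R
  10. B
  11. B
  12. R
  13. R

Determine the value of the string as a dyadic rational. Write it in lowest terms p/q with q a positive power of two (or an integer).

-3111/4096

Build value(s[:k]) for k = 1..13, string s = R B R R B B B B R B B R R.
R: Left { · }, Right { 0 } gives simplest -1
RB: Left { -1 }, Right { 0 } gives simplest -1/2
RBR: Left { -1 }, Right { -1/2 0 } gives simplest -3/4
RBRR: Left { -1 }, Right { -3/4 -1/2 0 } gives simplest -7/8
RBRRB: Left { -1 -7/8 }, Right { -3/4 -1/2 0 } gives simplest -13/16
RBRRBB: Left { -1 -7/8 -13/16 }, Right { -3/4 -1/2 0 } gives simplest -25/32
RBRRBBB: Left { -1 -7/8 -13/16 -25/32 }, Right { -3/4 -1/2 0 } gives simplest -49/64
RBRRBBBB: Left { -1 -7/8 -13/16 -25/32 -49/64 }, Right { -3/4 -1/2 0 } gives simplest -97/128
RBRRBBBBR: Left { -1 -7/8 -13/16 -25/32 -49/64 }, Right { -97/128 -3/4 -1/2 0 } gives simplest -195/256
RBRRBBBBRB: Left { -1 -7/8 -13/16 -25/32 -49/64 -195/256 }, Right { -97/128 -3/4 -1/2 0 } gives simplest -389/512
RBRRBBBBRBB: Left { -1 -7/8 -13/16 -25/32 -49/64 -195/256 -389/512 }, Right { -97/128 -3/4 -1/2 0 } gives simplest -777/1024
RBRRBBBBRBBR: Left { -1 -7/8 -13/16 -25/32 -49/64 -195/256 -389/512 }, Right { -777/1024 -97/128 -3/4 -1/2 0 } gives simplest -1555/2048
RBRRBBBBRBBRR: Left { -1 -7/8 -13/16 -25/32 -49/64 -195/256 -389/512 }, Right { -1555/2048 -777/1024 -97/128 -3/4 -1/2 0 } gives simplest -3111/4096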